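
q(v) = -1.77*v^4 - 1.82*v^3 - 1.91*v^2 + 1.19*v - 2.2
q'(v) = -7.08*v^3 - 5.46*v^2 - 3.82*v + 1.19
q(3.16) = -251.43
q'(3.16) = -288.81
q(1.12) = -8.61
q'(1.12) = -19.88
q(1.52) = -20.64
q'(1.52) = -42.09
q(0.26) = -2.06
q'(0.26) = -0.30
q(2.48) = -105.71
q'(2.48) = -149.86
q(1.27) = -12.10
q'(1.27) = -26.97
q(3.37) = -317.83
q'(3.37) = -344.66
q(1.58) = -23.30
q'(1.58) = -46.40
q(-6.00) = -1978.90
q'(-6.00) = 1356.83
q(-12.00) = -33849.28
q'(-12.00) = 11495.03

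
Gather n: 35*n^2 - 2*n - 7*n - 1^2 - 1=35*n^2 - 9*n - 2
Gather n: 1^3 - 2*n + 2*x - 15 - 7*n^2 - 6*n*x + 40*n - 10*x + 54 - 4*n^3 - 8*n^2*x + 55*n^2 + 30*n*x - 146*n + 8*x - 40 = -4*n^3 + n^2*(48 - 8*x) + n*(24*x - 108)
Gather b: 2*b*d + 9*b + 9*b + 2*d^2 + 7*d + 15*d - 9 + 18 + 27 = b*(2*d + 18) + 2*d^2 + 22*d + 36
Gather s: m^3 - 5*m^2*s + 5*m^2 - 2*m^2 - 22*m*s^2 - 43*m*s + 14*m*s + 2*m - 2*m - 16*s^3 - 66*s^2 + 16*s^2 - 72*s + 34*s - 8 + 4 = m^3 + 3*m^2 - 16*s^3 + s^2*(-22*m - 50) + s*(-5*m^2 - 29*m - 38) - 4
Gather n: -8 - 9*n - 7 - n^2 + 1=-n^2 - 9*n - 14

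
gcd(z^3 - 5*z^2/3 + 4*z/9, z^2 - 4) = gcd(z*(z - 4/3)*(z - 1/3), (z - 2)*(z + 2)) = 1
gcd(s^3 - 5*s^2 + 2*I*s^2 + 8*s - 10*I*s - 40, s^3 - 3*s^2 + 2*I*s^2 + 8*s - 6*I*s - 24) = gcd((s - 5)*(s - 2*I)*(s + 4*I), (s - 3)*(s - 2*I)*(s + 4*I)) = s^2 + 2*I*s + 8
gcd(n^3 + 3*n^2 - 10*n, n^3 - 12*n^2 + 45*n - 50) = n - 2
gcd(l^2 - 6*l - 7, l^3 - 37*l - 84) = l - 7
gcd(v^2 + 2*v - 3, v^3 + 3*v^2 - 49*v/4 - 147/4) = v + 3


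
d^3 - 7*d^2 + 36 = (d - 6)*(d - 3)*(d + 2)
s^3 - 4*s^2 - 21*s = s*(s - 7)*(s + 3)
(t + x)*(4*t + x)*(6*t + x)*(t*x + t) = 24*t^4*x + 24*t^4 + 34*t^3*x^2 + 34*t^3*x + 11*t^2*x^3 + 11*t^2*x^2 + t*x^4 + t*x^3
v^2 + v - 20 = (v - 4)*(v + 5)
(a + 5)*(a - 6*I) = a^2 + 5*a - 6*I*a - 30*I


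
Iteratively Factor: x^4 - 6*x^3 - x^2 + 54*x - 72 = (x - 2)*(x^3 - 4*x^2 - 9*x + 36) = (x - 4)*(x - 2)*(x^2 - 9) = (x - 4)*(x - 2)*(x + 3)*(x - 3)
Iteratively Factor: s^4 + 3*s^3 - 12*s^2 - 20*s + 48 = (s - 2)*(s^3 + 5*s^2 - 2*s - 24) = (s - 2)*(s + 3)*(s^2 + 2*s - 8) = (s - 2)^2*(s + 3)*(s + 4)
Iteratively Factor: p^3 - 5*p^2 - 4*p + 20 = (p - 2)*(p^2 - 3*p - 10) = (p - 2)*(p + 2)*(p - 5)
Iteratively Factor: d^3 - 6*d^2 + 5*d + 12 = (d - 3)*(d^2 - 3*d - 4) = (d - 3)*(d + 1)*(d - 4)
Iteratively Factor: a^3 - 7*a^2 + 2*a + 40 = (a - 5)*(a^2 - 2*a - 8) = (a - 5)*(a + 2)*(a - 4)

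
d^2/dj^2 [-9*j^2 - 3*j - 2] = -18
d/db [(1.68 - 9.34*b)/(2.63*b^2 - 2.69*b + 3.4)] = (24.5642*b^2 - 8.8368*b - 27.2368)/(6.9169*b^4 - 14.1494*b^3 + 25.1201*b^2 - 18.292*b + 11.56)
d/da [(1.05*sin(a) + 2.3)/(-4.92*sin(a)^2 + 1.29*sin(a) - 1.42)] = (5.166*sin(a)^2 + 22.632*sin(a) - 4.458)*cos(a)/(24.2064*sin(a)^4 - 12.6936*sin(a)^3 + 15.6369*sin(a)^2 - 3.6636*sin(a) + 2.0164)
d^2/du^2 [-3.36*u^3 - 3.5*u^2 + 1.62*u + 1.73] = -20.16*u - 7.0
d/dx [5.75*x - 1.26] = 5.75000000000000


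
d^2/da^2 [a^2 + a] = 2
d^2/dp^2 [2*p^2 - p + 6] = 4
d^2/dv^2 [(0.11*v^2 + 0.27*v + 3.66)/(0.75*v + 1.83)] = 4.113108/(0.421875*v^3 + 3.088125*v^2 + 7.535025*v + 6.128487)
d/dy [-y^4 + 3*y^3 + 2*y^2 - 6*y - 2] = -4*y^3 + 9*y^2 + 4*y - 6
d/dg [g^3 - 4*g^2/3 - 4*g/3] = 3*g^2 - 8*g/3 - 4/3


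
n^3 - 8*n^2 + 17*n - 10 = (n - 5)*(n - 2)*(n - 1)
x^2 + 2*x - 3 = (x - 1)*(x + 3)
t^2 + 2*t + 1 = (t + 1)^2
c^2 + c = c*(c + 1)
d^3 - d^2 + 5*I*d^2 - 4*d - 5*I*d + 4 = (d - 1)*(d + I)*(d + 4*I)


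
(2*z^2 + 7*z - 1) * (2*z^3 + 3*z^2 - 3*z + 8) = 4*z^5 + 20*z^4 + 13*z^3 - 8*z^2 + 59*z - 8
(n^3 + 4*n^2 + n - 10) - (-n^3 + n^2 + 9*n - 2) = 2*n^3 + 3*n^2 - 8*n - 8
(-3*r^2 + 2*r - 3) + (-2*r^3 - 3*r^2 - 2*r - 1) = -2*r^3 - 6*r^2 - 4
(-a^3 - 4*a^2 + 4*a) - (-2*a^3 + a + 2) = a^3 - 4*a^2 + 3*a - 2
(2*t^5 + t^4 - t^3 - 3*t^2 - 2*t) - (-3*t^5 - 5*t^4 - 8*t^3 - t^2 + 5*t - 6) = 5*t^5 + 6*t^4 + 7*t^3 - 2*t^2 - 7*t + 6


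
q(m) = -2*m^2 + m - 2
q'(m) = 1 - 4*m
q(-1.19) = -6.02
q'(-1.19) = 5.76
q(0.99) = -2.97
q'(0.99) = -2.96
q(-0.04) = -2.04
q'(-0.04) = 1.16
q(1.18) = -3.60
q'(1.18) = -3.72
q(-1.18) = -5.96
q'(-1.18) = 5.72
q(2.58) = -12.73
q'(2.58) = -9.32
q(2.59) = -12.83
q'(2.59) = -9.36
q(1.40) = -4.52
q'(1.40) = -4.60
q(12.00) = -278.00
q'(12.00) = -47.00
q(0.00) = -2.00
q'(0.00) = 1.00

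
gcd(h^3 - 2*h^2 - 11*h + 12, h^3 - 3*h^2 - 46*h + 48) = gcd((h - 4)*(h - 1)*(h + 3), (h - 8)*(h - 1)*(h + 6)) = h - 1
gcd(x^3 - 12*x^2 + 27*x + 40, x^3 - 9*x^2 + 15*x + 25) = x^2 - 4*x - 5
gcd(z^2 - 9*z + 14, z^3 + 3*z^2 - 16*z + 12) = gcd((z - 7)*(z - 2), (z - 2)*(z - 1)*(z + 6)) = z - 2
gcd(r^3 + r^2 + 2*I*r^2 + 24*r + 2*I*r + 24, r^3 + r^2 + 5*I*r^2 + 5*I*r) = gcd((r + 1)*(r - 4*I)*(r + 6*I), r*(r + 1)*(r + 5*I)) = r + 1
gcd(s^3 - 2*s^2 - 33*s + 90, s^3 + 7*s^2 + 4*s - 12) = s + 6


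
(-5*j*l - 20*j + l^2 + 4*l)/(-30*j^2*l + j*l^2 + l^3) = (l + 4)/(l*(6*j + l))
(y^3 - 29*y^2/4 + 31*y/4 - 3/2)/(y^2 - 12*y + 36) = (4*y^2 - 5*y + 1)/(4*(y - 6))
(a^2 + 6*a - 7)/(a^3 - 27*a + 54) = (a^2 + 6*a - 7)/(a^3 - 27*a + 54)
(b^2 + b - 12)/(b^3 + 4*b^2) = (b - 3)/b^2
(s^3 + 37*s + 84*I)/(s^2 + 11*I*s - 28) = (s^2 - 4*I*s + 21)/(s + 7*I)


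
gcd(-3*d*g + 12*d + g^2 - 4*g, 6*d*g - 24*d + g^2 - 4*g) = g - 4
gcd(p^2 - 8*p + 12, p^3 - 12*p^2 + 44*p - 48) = p^2 - 8*p + 12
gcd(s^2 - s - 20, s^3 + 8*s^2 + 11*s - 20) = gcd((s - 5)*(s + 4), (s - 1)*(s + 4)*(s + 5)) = s + 4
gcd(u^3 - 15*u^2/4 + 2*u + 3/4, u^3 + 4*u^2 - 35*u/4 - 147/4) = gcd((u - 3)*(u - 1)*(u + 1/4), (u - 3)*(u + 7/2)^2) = u - 3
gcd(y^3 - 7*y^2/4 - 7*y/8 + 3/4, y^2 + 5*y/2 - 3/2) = y - 1/2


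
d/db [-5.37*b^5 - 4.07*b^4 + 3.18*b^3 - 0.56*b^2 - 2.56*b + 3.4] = -26.85*b^4 - 16.28*b^3 + 9.54*b^2 - 1.12*b - 2.56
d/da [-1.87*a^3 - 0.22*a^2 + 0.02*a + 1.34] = -5.61*a^2 - 0.44*a + 0.02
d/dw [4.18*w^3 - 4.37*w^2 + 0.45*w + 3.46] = 12.54*w^2 - 8.74*w + 0.45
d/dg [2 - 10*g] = -10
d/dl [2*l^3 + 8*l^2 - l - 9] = 6*l^2 + 16*l - 1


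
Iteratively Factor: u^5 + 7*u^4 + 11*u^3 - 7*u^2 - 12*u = (u + 3)*(u^4 + 4*u^3 - u^2 - 4*u) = u*(u + 3)*(u^3 + 4*u^2 - u - 4) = u*(u + 1)*(u + 3)*(u^2 + 3*u - 4) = u*(u - 1)*(u + 1)*(u + 3)*(u + 4)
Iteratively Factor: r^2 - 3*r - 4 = (r - 4)*(r + 1)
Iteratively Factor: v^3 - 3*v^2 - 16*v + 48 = (v - 4)*(v^2 + v - 12) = (v - 4)*(v - 3)*(v + 4)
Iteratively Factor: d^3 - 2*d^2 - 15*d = (d + 3)*(d^2 - 5*d) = (d - 5)*(d + 3)*(d)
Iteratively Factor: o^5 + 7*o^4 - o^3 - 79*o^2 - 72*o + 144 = (o - 3)*(o^4 + 10*o^3 + 29*o^2 + 8*o - 48) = (o - 3)*(o + 3)*(o^3 + 7*o^2 + 8*o - 16) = (o - 3)*(o - 1)*(o + 3)*(o^2 + 8*o + 16) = (o - 3)*(o - 1)*(o + 3)*(o + 4)*(o + 4)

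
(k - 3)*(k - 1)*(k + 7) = k^3 + 3*k^2 - 25*k + 21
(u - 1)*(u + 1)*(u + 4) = u^3 + 4*u^2 - u - 4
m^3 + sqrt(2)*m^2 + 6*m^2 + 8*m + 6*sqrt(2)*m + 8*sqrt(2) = (m + 2)*(m + 4)*(m + sqrt(2))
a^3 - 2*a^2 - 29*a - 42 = (a - 7)*(a + 2)*(a + 3)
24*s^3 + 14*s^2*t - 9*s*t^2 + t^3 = (-6*s + t)*(-4*s + t)*(s + t)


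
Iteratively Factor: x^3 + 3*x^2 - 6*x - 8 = (x + 4)*(x^2 - x - 2) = (x - 2)*(x + 4)*(x + 1)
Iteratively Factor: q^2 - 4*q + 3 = (q - 1)*(q - 3)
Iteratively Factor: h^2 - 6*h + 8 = (h - 2)*(h - 4)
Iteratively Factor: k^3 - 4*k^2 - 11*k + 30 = (k - 2)*(k^2 - 2*k - 15) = (k - 2)*(k + 3)*(k - 5)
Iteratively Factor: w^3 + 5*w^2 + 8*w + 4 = (w + 2)*(w^2 + 3*w + 2) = (w + 1)*(w + 2)*(w + 2)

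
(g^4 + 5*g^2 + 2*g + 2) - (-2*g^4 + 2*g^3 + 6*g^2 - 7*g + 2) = 3*g^4 - 2*g^3 - g^2 + 9*g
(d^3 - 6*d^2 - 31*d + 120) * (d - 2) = d^4 - 8*d^3 - 19*d^2 + 182*d - 240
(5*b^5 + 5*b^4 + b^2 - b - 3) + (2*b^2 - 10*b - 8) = 5*b^5 + 5*b^4 + 3*b^2 - 11*b - 11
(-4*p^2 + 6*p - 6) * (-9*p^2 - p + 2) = 36*p^4 - 50*p^3 + 40*p^2 + 18*p - 12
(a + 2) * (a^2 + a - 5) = a^3 + 3*a^2 - 3*a - 10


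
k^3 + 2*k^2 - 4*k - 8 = (k - 2)*(k + 2)^2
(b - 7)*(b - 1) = b^2 - 8*b + 7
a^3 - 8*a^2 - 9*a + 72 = (a - 8)*(a - 3)*(a + 3)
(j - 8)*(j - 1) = j^2 - 9*j + 8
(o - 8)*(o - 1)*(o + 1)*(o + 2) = o^4 - 6*o^3 - 17*o^2 + 6*o + 16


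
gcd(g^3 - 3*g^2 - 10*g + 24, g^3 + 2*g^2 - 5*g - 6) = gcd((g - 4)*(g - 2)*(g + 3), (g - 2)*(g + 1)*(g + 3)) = g^2 + g - 6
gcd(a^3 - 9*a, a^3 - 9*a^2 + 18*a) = a^2 - 3*a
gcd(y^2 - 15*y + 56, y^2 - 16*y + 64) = y - 8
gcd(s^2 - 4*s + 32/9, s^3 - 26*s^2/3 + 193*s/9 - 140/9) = s - 4/3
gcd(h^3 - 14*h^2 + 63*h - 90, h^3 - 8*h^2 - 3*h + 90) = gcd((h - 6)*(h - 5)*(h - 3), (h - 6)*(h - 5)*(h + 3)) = h^2 - 11*h + 30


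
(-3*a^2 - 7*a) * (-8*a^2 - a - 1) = 24*a^4 + 59*a^3 + 10*a^2 + 7*a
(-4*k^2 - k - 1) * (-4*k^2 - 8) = 16*k^4 + 4*k^3 + 36*k^2 + 8*k + 8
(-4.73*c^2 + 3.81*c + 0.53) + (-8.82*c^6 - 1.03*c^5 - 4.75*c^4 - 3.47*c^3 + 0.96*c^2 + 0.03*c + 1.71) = -8.82*c^6 - 1.03*c^5 - 4.75*c^4 - 3.47*c^3 - 3.77*c^2 + 3.84*c + 2.24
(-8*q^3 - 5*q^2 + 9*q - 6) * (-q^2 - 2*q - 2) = 8*q^5 + 21*q^4 + 17*q^3 - 2*q^2 - 6*q + 12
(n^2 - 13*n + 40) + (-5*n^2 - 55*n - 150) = -4*n^2 - 68*n - 110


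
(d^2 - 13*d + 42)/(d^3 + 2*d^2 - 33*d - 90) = (d - 7)/(d^2 + 8*d + 15)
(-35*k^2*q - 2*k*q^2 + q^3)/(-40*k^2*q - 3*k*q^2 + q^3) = (-7*k + q)/(-8*k + q)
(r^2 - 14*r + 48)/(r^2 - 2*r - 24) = (r - 8)/(r + 4)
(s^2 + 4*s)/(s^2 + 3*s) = (s + 4)/(s + 3)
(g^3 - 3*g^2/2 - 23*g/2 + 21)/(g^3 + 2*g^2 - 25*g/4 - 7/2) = 2*(g - 3)/(2*g + 1)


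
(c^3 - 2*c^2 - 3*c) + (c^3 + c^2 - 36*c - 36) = 2*c^3 - c^2 - 39*c - 36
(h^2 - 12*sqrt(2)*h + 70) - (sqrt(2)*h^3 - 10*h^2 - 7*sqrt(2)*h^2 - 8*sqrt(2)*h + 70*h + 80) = -sqrt(2)*h^3 + 7*sqrt(2)*h^2 + 11*h^2 - 70*h - 4*sqrt(2)*h - 10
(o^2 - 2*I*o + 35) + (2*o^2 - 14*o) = 3*o^2 - 14*o - 2*I*o + 35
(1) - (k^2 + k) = -k^2 - k + 1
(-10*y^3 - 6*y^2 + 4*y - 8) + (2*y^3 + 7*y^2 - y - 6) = -8*y^3 + y^2 + 3*y - 14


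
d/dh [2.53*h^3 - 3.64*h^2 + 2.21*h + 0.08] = 7.59*h^2 - 7.28*h + 2.21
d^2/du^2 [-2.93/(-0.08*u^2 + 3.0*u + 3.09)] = (0.037504*u^2 - 1.4064*u - 2.93*(0.16*u - 3.0)*(0.32*u - 6.0) - 1.448592)/(-0.08*u^2 + 3.0*u + 3.09)^3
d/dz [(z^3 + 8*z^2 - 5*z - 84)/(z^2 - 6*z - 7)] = (z^4 - 12*z^3 - 64*z^2 + 56*z - 469)/(z^4 - 12*z^3 + 22*z^2 + 84*z + 49)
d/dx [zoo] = 0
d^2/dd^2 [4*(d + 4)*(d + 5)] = 8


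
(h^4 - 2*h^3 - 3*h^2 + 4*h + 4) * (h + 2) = h^5 - 7*h^3 - 2*h^2 + 12*h + 8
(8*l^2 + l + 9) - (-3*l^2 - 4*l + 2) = 11*l^2 + 5*l + 7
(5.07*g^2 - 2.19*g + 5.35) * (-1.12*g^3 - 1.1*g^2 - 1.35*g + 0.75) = -5.6784*g^5 - 3.1242*g^4 - 10.4275*g^3 + 0.874000000000001*g^2 - 8.865*g + 4.0125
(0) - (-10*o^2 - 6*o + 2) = 10*o^2 + 6*o - 2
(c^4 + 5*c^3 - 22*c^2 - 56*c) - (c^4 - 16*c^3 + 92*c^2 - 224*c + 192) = 21*c^3 - 114*c^2 + 168*c - 192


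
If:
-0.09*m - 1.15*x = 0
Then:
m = -12.7777777777778*x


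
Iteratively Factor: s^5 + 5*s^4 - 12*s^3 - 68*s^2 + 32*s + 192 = (s - 3)*(s^4 + 8*s^3 + 12*s^2 - 32*s - 64) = (s - 3)*(s - 2)*(s^3 + 10*s^2 + 32*s + 32) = (s - 3)*(s - 2)*(s + 4)*(s^2 + 6*s + 8) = (s - 3)*(s - 2)*(s + 4)^2*(s + 2)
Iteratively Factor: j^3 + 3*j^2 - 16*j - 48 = (j - 4)*(j^2 + 7*j + 12) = (j - 4)*(j + 3)*(j + 4)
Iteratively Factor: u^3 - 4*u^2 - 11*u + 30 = (u + 3)*(u^2 - 7*u + 10) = (u - 2)*(u + 3)*(u - 5)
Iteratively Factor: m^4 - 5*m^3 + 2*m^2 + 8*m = (m - 4)*(m^3 - m^2 - 2*m) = (m - 4)*(m - 2)*(m^2 + m) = m*(m - 4)*(m - 2)*(m + 1)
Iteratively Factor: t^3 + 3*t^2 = (t + 3)*(t^2) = t*(t + 3)*(t)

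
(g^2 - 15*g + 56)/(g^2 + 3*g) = (g^2 - 15*g + 56)/(g*(g + 3))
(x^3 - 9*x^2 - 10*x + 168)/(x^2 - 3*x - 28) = x - 6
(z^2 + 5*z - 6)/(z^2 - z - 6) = (-z^2 - 5*z + 6)/(-z^2 + z + 6)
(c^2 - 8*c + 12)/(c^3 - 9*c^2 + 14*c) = (c - 6)/(c*(c - 7))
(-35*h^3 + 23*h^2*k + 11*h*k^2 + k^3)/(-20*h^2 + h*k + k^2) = (7*h^2 - 6*h*k - k^2)/(4*h - k)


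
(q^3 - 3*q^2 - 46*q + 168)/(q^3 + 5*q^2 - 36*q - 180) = (q^2 + 3*q - 28)/(q^2 + 11*q + 30)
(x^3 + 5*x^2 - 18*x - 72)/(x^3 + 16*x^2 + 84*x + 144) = (x^2 - x - 12)/(x^2 + 10*x + 24)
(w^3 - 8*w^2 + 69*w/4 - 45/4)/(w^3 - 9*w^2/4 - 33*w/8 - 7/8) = 2*(-4*w^3 + 32*w^2 - 69*w + 45)/(-8*w^3 + 18*w^2 + 33*w + 7)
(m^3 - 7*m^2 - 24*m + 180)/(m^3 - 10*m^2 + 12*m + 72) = (m + 5)/(m + 2)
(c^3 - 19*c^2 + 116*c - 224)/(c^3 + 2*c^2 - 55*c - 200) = (c^2 - 11*c + 28)/(c^2 + 10*c + 25)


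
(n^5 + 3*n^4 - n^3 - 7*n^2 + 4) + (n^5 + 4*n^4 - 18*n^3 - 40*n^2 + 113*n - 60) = 2*n^5 + 7*n^4 - 19*n^3 - 47*n^2 + 113*n - 56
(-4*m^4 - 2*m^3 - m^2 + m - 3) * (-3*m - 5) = 12*m^5 + 26*m^4 + 13*m^3 + 2*m^2 + 4*m + 15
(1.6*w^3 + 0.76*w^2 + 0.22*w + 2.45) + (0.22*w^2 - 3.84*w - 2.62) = 1.6*w^3 + 0.98*w^2 - 3.62*w - 0.17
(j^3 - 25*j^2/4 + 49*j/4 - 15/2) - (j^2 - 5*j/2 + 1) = j^3 - 29*j^2/4 + 59*j/4 - 17/2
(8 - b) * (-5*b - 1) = 5*b^2 - 39*b - 8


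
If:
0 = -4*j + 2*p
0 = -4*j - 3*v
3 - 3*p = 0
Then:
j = 1/2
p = 1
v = -2/3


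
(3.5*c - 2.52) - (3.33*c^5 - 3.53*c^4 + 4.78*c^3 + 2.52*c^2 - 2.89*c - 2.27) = -3.33*c^5 + 3.53*c^4 - 4.78*c^3 - 2.52*c^2 + 6.39*c - 0.25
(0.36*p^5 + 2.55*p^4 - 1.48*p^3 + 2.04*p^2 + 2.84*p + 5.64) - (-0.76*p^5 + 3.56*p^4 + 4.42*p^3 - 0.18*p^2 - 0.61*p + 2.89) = 1.12*p^5 - 1.01*p^4 - 5.9*p^3 + 2.22*p^2 + 3.45*p + 2.75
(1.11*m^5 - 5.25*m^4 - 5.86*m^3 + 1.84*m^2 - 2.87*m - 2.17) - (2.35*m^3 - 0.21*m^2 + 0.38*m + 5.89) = 1.11*m^5 - 5.25*m^4 - 8.21*m^3 + 2.05*m^2 - 3.25*m - 8.06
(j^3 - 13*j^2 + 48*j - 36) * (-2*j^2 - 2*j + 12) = -2*j^5 + 24*j^4 - 58*j^3 - 180*j^2 + 648*j - 432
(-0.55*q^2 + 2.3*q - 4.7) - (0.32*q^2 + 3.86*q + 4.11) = -0.87*q^2 - 1.56*q - 8.81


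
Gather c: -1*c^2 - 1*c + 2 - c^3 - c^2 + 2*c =-c^3 - 2*c^2 + c + 2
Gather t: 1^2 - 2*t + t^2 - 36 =t^2 - 2*t - 35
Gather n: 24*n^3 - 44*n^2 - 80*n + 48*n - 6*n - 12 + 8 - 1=24*n^3 - 44*n^2 - 38*n - 5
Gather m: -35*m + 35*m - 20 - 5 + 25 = 0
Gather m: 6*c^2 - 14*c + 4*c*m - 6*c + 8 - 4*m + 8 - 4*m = 6*c^2 - 20*c + m*(4*c - 8) + 16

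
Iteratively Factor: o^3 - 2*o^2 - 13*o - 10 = (o + 1)*(o^2 - 3*o - 10) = (o + 1)*(o + 2)*(o - 5)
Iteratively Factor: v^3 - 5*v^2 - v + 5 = (v - 5)*(v^2 - 1) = (v - 5)*(v - 1)*(v + 1)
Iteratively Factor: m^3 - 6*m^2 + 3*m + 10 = (m - 2)*(m^2 - 4*m - 5) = (m - 5)*(m - 2)*(m + 1)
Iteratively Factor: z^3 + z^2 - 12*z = (z - 3)*(z^2 + 4*z) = (z - 3)*(z + 4)*(z)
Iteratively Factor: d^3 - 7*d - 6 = (d - 3)*(d^2 + 3*d + 2) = (d - 3)*(d + 2)*(d + 1)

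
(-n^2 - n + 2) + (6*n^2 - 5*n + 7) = 5*n^2 - 6*n + 9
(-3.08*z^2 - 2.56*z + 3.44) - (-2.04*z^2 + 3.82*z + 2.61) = -1.04*z^2 - 6.38*z + 0.83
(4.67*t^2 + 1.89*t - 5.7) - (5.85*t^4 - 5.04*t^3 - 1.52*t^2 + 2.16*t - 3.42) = -5.85*t^4 + 5.04*t^3 + 6.19*t^2 - 0.27*t - 2.28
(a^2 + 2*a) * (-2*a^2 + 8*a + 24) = -2*a^4 + 4*a^3 + 40*a^2 + 48*a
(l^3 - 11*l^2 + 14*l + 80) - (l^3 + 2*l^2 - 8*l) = -13*l^2 + 22*l + 80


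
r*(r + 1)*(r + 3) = r^3 + 4*r^2 + 3*r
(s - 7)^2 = s^2 - 14*s + 49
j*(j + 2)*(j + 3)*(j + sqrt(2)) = j^4 + sqrt(2)*j^3 + 5*j^3 + 6*j^2 + 5*sqrt(2)*j^2 + 6*sqrt(2)*j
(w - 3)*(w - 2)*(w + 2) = w^3 - 3*w^2 - 4*w + 12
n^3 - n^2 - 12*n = n*(n - 4)*(n + 3)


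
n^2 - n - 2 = (n - 2)*(n + 1)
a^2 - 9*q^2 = (a - 3*q)*(a + 3*q)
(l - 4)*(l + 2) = l^2 - 2*l - 8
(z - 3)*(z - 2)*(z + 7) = z^3 + 2*z^2 - 29*z + 42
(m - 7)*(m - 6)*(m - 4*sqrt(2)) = m^3 - 13*m^2 - 4*sqrt(2)*m^2 + 42*m + 52*sqrt(2)*m - 168*sqrt(2)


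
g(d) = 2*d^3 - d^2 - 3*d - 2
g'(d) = 6*d^2 - 2*d - 3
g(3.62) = 68.91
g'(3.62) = 68.39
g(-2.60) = -36.11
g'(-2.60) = 42.76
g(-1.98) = -15.51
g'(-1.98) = 24.48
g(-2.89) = -49.96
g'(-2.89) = 52.89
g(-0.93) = -1.68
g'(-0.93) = 4.05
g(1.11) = -3.83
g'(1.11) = 2.17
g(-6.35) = -535.37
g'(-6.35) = 251.64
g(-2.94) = -52.65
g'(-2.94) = 54.74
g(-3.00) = -56.00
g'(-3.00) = 57.00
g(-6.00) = -452.00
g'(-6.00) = 225.00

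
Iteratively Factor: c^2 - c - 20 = (c + 4)*(c - 5)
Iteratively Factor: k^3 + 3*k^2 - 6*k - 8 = (k + 1)*(k^2 + 2*k - 8) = (k + 1)*(k + 4)*(k - 2)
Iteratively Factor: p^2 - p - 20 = (p + 4)*(p - 5)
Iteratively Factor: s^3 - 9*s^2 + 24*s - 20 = (s - 2)*(s^2 - 7*s + 10) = (s - 2)^2*(s - 5)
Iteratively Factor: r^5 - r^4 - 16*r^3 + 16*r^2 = (r)*(r^4 - r^3 - 16*r^2 + 16*r) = r*(r - 4)*(r^3 + 3*r^2 - 4*r) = r*(r - 4)*(r + 4)*(r^2 - r) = r^2*(r - 4)*(r + 4)*(r - 1)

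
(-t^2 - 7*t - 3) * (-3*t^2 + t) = 3*t^4 + 20*t^3 + 2*t^2 - 3*t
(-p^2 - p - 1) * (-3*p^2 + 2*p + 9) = 3*p^4 + p^3 - 8*p^2 - 11*p - 9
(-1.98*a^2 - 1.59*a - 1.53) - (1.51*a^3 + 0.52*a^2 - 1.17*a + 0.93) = -1.51*a^3 - 2.5*a^2 - 0.42*a - 2.46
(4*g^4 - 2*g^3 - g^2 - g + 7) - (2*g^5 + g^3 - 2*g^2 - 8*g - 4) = -2*g^5 + 4*g^4 - 3*g^3 + g^2 + 7*g + 11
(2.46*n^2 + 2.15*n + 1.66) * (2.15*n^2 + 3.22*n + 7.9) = 5.289*n^4 + 12.5437*n^3 + 29.926*n^2 + 22.3302*n + 13.114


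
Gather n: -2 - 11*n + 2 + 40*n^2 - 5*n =40*n^2 - 16*n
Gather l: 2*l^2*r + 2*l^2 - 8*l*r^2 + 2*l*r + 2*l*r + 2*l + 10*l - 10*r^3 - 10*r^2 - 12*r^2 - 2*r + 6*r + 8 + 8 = l^2*(2*r + 2) + l*(-8*r^2 + 4*r + 12) - 10*r^3 - 22*r^2 + 4*r + 16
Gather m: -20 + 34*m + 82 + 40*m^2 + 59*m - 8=40*m^2 + 93*m + 54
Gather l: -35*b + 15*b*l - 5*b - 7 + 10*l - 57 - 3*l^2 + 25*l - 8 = -40*b - 3*l^2 + l*(15*b + 35) - 72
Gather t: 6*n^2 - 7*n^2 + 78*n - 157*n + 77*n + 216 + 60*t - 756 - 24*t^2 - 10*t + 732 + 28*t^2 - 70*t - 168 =-n^2 - 2*n + 4*t^2 - 20*t + 24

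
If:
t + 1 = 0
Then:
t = -1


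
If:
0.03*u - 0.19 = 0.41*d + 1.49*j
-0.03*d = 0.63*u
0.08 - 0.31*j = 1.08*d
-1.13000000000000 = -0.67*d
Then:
No Solution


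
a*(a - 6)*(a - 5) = a^3 - 11*a^2 + 30*a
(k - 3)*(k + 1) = k^2 - 2*k - 3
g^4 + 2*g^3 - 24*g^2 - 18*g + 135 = (g - 3)^2*(g + 3)*(g + 5)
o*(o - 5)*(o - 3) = o^3 - 8*o^2 + 15*o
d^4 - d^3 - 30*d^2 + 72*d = d*(d - 4)*(d - 3)*(d + 6)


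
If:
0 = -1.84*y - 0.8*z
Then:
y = -0.434782608695652*z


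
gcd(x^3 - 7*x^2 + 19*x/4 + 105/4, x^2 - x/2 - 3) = x + 3/2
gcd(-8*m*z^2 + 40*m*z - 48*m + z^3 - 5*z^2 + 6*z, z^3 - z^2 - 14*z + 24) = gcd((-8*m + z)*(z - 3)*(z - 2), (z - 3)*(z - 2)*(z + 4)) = z^2 - 5*z + 6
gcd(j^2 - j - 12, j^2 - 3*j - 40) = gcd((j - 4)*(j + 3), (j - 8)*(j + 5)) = 1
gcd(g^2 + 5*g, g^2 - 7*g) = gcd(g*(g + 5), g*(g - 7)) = g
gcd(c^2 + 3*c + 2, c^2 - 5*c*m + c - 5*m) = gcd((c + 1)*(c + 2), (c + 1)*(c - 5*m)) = c + 1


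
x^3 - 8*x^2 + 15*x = x*(x - 5)*(x - 3)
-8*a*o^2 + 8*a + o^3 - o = (-8*a + o)*(o - 1)*(o + 1)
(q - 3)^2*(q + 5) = q^3 - q^2 - 21*q + 45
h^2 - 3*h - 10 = (h - 5)*(h + 2)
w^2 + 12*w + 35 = (w + 5)*(w + 7)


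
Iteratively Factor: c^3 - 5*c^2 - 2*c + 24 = (c + 2)*(c^2 - 7*c + 12) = (c - 3)*(c + 2)*(c - 4)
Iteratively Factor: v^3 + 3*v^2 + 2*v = (v + 1)*(v^2 + 2*v) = (v + 1)*(v + 2)*(v)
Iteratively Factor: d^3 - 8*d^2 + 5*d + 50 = (d - 5)*(d^2 - 3*d - 10) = (d - 5)*(d + 2)*(d - 5)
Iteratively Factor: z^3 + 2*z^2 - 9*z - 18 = (z - 3)*(z^2 + 5*z + 6) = (z - 3)*(z + 3)*(z + 2)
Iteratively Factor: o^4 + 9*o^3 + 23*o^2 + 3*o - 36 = (o + 3)*(o^3 + 6*o^2 + 5*o - 12) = (o + 3)^2*(o^2 + 3*o - 4) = (o + 3)^2*(o + 4)*(o - 1)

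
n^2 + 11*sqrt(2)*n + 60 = (n + 5*sqrt(2))*(n + 6*sqrt(2))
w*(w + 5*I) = w^2 + 5*I*w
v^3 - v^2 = v^2*(v - 1)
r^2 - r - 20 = (r - 5)*(r + 4)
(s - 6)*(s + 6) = s^2 - 36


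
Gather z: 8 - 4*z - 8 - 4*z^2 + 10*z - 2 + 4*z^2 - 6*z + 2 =0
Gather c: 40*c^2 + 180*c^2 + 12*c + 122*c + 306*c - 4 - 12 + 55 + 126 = 220*c^2 + 440*c + 165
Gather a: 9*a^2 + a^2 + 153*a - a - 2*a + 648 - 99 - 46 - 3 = 10*a^2 + 150*a + 500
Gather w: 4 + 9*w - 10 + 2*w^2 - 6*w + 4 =2*w^2 + 3*w - 2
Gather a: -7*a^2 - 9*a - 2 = -7*a^2 - 9*a - 2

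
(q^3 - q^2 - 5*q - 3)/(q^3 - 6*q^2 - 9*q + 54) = (q^2 + 2*q + 1)/(q^2 - 3*q - 18)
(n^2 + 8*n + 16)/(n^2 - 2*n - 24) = (n + 4)/(n - 6)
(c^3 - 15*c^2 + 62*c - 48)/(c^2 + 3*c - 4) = (c^2 - 14*c + 48)/(c + 4)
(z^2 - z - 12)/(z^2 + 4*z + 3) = (z - 4)/(z + 1)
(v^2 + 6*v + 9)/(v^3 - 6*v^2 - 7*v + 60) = (v + 3)/(v^2 - 9*v + 20)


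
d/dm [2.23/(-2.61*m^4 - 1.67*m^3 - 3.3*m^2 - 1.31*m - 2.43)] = (23.2812*m^3 + 11.1723*m^2 + 14.718*m + 2.9213)/(2.61*m^4 + 1.67*m^3 + 3.3*m^2 + 1.31*m + 2.43)^2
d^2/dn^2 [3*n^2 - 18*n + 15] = 6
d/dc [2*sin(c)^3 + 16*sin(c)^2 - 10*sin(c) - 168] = 2*(3*sin(c)^2 + 16*sin(c) - 5)*cos(c)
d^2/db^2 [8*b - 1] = 0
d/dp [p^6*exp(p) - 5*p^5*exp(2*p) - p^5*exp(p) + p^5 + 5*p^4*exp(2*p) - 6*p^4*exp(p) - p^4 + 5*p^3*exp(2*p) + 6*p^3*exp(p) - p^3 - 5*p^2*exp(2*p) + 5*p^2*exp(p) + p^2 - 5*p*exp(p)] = p^6*exp(p) - 10*p^5*exp(2*p) + 5*p^5*exp(p) - 15*p^4*exp(2*p) - 11*p^4*exp(p) + 5*p^4 + 30*p^3*exp(2*p) - 18*p^3*exp(p) - 4*p^3 + 5*p^2*exp(2*p) + 23*p^2*exp(p) - 3*p^2 - 10*p*exp(2*p) + 5*p*exp(p) + 2*p - 5*exp(p)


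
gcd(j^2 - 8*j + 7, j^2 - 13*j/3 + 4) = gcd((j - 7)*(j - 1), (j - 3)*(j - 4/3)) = 1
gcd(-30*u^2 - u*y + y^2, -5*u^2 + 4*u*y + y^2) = 5*u + y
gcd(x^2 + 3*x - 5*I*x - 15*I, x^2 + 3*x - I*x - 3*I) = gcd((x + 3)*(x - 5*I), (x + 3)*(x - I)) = x + 3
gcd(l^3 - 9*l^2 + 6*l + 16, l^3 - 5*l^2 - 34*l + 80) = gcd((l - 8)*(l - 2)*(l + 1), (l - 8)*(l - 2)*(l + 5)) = l^2 - 10*l + 16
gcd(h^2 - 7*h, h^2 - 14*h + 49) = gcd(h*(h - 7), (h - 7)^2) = h - 7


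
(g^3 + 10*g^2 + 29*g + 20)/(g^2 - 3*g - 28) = (g^2 + 6*g + 5)/(g - 7)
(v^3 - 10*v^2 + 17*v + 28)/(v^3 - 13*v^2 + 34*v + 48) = (v^2 - 11*v + 28)/(v^2 - 14*v + 48)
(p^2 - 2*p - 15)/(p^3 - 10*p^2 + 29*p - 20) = (p + 3)/(p^2 - 5*p + 4)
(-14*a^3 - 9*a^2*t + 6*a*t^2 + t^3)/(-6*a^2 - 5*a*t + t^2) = (-14*a^2 + 5*a*t + t^2)/(-6*a + t)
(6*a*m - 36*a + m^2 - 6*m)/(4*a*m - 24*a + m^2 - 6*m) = (6*a + m)/(4*a + m)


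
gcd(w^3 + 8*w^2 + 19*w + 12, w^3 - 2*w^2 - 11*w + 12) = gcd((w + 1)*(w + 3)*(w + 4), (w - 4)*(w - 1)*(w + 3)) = w + 3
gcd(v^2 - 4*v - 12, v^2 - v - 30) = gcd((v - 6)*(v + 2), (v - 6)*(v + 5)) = v - 6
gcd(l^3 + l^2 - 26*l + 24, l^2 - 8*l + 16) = l - 4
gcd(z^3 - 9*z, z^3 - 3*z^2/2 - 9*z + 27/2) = z^2 - 9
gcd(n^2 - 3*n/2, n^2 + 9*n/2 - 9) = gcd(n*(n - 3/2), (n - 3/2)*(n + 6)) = n - 3/2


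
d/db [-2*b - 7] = -2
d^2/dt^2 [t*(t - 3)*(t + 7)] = 6*t + 8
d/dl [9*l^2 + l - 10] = 18*l + 1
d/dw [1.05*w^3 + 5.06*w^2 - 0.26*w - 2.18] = 3.15*w^2 + 10.12*w - 0.26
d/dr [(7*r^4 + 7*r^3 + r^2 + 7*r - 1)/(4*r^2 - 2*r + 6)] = (28*r^5 - 7*r^4 + 70*r^3 + 48*r^2 + 10*r + 20)/(2*(4*r^4 - 4*r^3 + 13*r^2 - 6*r + 9))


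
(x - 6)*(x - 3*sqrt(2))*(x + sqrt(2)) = x^3 - 6*x^2 - 2*sqrt(2)*x^2 - 6*x + 12*sqrt(2)*x + 36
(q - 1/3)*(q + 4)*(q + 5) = q^3 + 26*q^2/3 + 17*q - 20/3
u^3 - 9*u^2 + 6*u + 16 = (u - 8)*(u - 2)*(u + 1)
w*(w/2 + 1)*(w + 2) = w^3/2 + 2*w^2 + 2*w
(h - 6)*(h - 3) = h^2 - 9*h + 18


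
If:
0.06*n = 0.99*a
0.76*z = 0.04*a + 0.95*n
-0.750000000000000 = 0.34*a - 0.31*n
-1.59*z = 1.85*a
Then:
No Solution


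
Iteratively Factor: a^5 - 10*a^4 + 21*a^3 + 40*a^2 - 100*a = (a + 2)*(a^4 - 12*a^3 + 45*a^2 - 50*a) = (a - 5)*(a + 2)*(a^3 - 7*a^2 + 10*a) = a*(a - 5)*(a + 2)*(a^2 - 7*a + 10) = a*(a - 5)^2*(a + 2)*(a - 2)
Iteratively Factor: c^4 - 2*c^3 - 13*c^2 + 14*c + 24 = (c - 2)*(c^3 - 13*c - 12) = (c - 4)*(c - 2)*(c^2 + 4*c + 3) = (c - 4)*(c - 2)*(c + 1)*(c + 3)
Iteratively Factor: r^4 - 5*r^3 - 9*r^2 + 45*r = (r)*(r^3 - 5*r^2 - 9*r + 45) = r*(r + 3)*(r^2 - 8*r + 15) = r*(r - 3)*(r + 3)*(r - 5)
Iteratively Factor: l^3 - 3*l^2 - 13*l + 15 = (l - 5)*(l^2 + 2*l - 3) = (l - 5)*(l - 1)*(l + 3)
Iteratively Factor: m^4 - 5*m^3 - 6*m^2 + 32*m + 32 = (m + 2)*(m^3 - 7*m^2 + 8*m + 16) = (m + 1)*(m + 2)*(m^2 - 8*m + 16) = (m - 4)*(m + 1)*(m + 2)*(m - 4)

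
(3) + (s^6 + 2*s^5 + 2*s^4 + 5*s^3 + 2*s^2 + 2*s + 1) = s^6 + 2*s^5 + 2*s^4 + 5*s^3 + 2*s^2 + 2*s + 4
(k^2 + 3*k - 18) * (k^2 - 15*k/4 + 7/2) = k^4 - 3*k^3/4 - 103*k^2/4 + 78*k - 63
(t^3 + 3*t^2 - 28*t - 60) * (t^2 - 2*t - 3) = t^5 + t^4 - 37*t^3 - 13*t^2 + 204*t + 180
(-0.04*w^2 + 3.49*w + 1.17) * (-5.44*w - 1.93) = 0.2176*w^3 - 18.9084*w^2 - 13.1005*w - 2.2581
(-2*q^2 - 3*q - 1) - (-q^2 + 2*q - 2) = -q^2 - 5*q + 1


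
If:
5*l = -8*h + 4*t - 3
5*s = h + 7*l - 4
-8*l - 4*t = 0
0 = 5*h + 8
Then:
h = -8/5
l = 49/65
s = -21/325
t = -98/65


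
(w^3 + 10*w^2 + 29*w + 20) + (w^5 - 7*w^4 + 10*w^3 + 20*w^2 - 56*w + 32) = w^5 - 7*w^4 + 11*w^3 + 30*w^2 - 27*w + 52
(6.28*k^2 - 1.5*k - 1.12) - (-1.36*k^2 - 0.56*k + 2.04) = 7.64*k^2 - 0.94*k - 3.16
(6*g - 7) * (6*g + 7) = 36*g^2 - 49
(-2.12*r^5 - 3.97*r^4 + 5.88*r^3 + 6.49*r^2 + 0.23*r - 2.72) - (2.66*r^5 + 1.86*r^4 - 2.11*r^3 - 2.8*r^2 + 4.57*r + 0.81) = -4.78*r^5 - 5.83*r^4 + 7.99*r^3 + 9.29*r^2 - 4.34*r - 3.53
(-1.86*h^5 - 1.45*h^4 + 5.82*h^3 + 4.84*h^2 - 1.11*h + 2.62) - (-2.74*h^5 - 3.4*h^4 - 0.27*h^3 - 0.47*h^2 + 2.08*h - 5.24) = 0.88*h^5 + 1.95*h^4 + 6.09*h^3 + 5.31*h^2 - 3.19*h + 7.86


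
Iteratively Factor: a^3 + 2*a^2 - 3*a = (a + 3)*(a^2 - a) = (a - 1)*(a + 3)*(a)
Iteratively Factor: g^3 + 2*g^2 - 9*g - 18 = (g + 3)*(g^2 - g - 6) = (g + 2)*(g + 3)*(g - 3)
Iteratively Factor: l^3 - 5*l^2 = (l)*(l^2 - 5*l) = l*(l - 5)*(l)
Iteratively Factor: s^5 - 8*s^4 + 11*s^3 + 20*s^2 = (s - 5)*(s^4 - 3*s^3 - 4*s^2) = (s - 5)*(s - 4)*(s^3 + s^2) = s*(s - 5)*(s - 4)*(s^2 + s) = s*(s - 5)*(s - 4)*(s + 1)*(s)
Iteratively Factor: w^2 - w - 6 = (w + 2)*(w - 3)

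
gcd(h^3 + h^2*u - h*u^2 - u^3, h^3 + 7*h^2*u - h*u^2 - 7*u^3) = -h^2 + u^2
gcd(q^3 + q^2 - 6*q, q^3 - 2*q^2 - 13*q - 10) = 1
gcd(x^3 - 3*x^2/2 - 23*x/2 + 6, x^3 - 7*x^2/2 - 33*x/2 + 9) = x^2 + 5*x/2 - 3/2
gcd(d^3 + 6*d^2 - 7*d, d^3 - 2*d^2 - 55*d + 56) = d^2 + 6*d - 7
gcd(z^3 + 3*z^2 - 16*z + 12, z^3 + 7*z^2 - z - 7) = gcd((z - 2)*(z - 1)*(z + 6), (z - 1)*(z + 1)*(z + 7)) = z - 1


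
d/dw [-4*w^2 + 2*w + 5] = 2 - 8*w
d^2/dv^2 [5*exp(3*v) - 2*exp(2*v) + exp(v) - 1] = (45*exp(2*v) - 8*exp(v) + 1)*exp(v)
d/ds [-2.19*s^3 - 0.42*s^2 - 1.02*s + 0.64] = -6.57*s^2 - 0.84*s - 1.02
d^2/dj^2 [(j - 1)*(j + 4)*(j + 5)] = 6*j + 16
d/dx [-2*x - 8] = -2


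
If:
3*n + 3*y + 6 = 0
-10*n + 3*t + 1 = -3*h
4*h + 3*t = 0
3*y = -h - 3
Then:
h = 33/13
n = -2/13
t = -44/13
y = -24/13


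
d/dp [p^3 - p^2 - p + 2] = 3*p^2 - 2*p - 1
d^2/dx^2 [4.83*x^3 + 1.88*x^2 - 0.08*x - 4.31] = 28.98*x + 3.76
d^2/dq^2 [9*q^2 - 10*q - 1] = 18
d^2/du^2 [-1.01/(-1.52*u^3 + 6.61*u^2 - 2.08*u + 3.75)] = ((13.3522 - 9.2112*u)*(1.52*u^3 - 6.61*u^2 + 2.08*u - 3.75) + 1.01*(4.56*u^2 - 13.22*u + 2.08)*(9.12*u^2 - 26.44*u + 4.16))/(1.52*u^3 - 6.61*u^2 + 2.08*u - 3.75)^3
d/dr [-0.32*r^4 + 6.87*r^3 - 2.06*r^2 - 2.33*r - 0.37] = -1.28*r^3 + 20.61*r^2 - 4.12*r - 2.33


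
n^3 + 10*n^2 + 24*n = n*(n + 4)*(n + 6)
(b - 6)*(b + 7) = b^2 + b - 42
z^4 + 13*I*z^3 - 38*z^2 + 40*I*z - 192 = (z - 2*I)*(z + 3*I)*(z + 4*I)*(z + 8*I)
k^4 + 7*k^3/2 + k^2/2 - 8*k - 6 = (k - 3/2)*(k + 1)*(k + 2)^2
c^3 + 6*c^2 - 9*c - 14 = (c - 2)*(c + 1)*(c + 7)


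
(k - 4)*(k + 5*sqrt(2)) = k^2 - 4*k + 5*sqrt(2)*k - 20*sqrt(2)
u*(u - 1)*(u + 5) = u^3 + 4*u^2 - 5*u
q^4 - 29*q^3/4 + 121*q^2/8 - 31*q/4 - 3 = (q - 4)*(q - 2)*(q - 3/2)*(q + 1/4)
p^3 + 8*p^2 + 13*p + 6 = (p + 1)^2*(p + 6)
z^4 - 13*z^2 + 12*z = z*(z - 3)*(z - 1)*(z + 4)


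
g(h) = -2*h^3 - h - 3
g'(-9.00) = -487.00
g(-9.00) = 1464.00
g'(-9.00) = -487.00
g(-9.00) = 1464.00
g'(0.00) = -1.00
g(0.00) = -3.00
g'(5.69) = -195.26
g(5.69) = -377.13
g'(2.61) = -41.87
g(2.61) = -41.17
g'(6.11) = -224.99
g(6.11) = -465.31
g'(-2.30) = -32.74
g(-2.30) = 23.63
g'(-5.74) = -198.69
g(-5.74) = 380.98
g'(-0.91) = -5.97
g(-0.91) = -0.58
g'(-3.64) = -80.50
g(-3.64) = 97.10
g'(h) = -6*h^2 - 1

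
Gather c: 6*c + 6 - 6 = 6*c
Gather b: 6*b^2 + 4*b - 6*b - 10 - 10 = 6*b^2 - 2*b - 20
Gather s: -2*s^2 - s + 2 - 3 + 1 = -2*s^2 - s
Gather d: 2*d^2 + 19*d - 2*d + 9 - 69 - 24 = 2*d^2 + 17*d - 84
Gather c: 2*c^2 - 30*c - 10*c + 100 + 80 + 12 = 2*c^2 - 40*c + 192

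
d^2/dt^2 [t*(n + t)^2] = 4*n + 6*t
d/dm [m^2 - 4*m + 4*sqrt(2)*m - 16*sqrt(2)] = 2*m - 4 + 4*sqrt(2)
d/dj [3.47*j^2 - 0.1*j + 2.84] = 6.94*j - 0.1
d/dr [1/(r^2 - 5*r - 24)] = (5 - 2*r)/(-r^2 + 5*r + 24)^2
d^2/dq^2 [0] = 0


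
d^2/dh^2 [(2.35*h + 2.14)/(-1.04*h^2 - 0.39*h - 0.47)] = (-(2.08*h + 0.39)*(2.35*h + 2.14)*(4.16*h + 0.78) + (14.664*h + 6.2842)*(1.04*h^2 + 0.39*h + 0.47))/(1.04*h^2 + 0.39*h + 0.47)^3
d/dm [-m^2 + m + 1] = 1 - 2*m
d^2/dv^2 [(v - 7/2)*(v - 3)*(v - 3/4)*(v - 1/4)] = 12*v^2 - 45*v + 275/8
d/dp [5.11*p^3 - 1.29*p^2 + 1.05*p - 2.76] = 15.33*p^2 - 2.58*p + 1.05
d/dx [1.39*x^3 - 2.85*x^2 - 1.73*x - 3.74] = 4.17*x^2 - 5.7*x - 1.73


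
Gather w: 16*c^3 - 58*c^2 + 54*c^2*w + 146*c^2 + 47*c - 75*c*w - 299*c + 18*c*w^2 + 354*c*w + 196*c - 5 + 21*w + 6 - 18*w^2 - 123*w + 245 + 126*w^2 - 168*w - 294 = 16*c^3 + 88*c^2 - 56*c + w^2*(18*c + 108) + w*(54*c^2 + 279*c - 270) - 48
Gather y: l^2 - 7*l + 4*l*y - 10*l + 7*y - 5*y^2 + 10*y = l^2 - 17*l - 5*y^2 + y*(4*l + 17)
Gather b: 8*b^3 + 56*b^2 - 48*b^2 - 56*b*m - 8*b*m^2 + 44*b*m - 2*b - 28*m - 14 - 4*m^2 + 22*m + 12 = 8*b^3 + 8*b^2 + b*(-8*m^2 - 12*m - 2) - 4*m^2 - 6*m - 2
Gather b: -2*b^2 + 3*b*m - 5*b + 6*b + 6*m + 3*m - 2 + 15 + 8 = -2*b^2 + b*(3*m + 1) + 9*m + 21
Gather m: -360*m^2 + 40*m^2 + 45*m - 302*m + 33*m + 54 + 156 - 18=-320*m^2 - 224*m + 192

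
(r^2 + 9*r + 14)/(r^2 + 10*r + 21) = (r + 2)/(r + 3)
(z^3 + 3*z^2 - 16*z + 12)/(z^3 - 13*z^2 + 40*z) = (z^3 + 3*z^2 - 16*z + 12)/(z*(z^2 - 13*z + 40))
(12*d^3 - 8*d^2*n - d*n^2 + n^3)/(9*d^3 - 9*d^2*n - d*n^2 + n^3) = (4*d^2 - 4*d*n + n^2)/(3*d^2 - 4*d*n + n^2)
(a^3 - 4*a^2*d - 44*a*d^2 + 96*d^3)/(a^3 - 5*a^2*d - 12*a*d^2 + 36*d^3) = (a^2 - 2*a*d - 48*d^2)/(a^2 - 3*a*d - 18*d^2)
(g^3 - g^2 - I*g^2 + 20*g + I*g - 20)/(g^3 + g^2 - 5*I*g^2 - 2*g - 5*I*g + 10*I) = (g + 4*I)/(g + 2)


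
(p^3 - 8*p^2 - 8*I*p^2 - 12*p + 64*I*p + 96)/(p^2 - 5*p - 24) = (p^2 - 8*I*p - 12)/(p + 3)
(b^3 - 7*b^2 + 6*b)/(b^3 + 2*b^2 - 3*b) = (b - 6)/(b + 3)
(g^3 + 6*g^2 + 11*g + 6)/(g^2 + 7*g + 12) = (g^2 + 3*g + 2)/(g + 4)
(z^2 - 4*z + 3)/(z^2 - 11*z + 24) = (z - 1)/(z - 8)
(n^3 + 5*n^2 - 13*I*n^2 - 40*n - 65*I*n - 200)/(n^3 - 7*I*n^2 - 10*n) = (n^2 + n*(5 - 8*I) - 40*I)/(n*(n - 2*I))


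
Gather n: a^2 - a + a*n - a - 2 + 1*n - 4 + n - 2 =a^2 - 2*a + n*(a + 2) - 8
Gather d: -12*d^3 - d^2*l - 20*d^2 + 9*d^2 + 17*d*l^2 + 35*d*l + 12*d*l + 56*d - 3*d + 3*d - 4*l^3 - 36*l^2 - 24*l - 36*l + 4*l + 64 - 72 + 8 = -12*d^3 + d^2*(-l - 11) + d*(17*l^2 + 47*l + 56) - 4*l^3 - 36*l^2 - 56*l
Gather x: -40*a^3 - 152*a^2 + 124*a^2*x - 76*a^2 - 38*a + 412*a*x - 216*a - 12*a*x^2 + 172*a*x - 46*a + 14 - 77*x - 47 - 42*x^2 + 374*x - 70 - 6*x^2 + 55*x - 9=-40*a^3 - 228*a^2 - 300*a + x^2*(-12*a - 48) + x*(124*a^2 + 584*a + 352) - 112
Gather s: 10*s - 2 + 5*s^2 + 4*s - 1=5*s^2 + 14*s - 3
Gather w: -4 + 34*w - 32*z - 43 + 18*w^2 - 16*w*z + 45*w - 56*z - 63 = 18*w^2 + w*(79 - 16*z) - 88*z - 110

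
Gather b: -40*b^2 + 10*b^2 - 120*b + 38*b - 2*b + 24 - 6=-30*b^2 - 84*b + 18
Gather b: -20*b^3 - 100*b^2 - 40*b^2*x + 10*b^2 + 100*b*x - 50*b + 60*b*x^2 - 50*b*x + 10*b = -20*b^3 + b^2*(-40*x - 90) + b*(60*x^2 + 50*x - 40)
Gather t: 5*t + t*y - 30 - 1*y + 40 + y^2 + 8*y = t*(y + 5) + y^2 + 7*y + 10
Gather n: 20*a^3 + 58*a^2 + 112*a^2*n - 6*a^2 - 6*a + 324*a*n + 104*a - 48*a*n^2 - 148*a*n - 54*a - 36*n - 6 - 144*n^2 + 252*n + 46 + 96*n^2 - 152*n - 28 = 20*a^3 + 52*a^2 + 44*a + n^2*(-48*a - 48) + n*(112*a^2 + 176*a + 64) + 12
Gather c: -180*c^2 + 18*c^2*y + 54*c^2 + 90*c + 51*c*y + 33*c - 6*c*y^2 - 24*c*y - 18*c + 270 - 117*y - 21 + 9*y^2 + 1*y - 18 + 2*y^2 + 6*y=c^2*(18*y - 126) + c*(-6*y^2 + 27*y + 105) + 11*y^2 - 110*y + 231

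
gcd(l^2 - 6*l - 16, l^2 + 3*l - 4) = 1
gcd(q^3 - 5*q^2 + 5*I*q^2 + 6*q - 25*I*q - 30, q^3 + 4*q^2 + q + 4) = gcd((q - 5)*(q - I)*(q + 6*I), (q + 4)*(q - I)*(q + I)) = q - I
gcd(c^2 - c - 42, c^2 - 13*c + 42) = c - 7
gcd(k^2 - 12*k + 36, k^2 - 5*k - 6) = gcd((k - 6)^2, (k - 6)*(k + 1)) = k - 6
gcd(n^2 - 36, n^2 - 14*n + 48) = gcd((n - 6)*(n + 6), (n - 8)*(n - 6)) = n - 6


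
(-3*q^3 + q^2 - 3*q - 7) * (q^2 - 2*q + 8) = -3*q^5 + 7*q^4 - 29*q^3 + 7*q^2 - 10*q - 56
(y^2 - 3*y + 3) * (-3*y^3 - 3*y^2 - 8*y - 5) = -3*y^5 + 6*y^4 - 8*y^3 + 10*y^2 - 9*y - 15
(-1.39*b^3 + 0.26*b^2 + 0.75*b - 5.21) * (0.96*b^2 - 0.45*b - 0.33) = -1.3344*b^5 + 0.8751*b^4 + 1.0617*b^3 - 5.4249*b^2 + 2.097*b + 1.7193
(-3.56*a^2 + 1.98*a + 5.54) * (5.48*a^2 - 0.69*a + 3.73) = -19.5088*a^4 + 13.3068*a^3 + 15.7142*a^2 + 3.5628*a + 20.6642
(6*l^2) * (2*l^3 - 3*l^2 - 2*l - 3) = 12*l^5 - 18*l^4 - 12*l^3 - 18*l^2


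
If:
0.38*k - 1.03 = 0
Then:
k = 2.71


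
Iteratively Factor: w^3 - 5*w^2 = (w)*(w^2 - 5*w) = w^2*(w - 5)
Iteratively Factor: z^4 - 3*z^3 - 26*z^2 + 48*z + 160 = (z - 5)*(z^3 + 2*z^2 - 16*z - 32) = (z - 5)*(z - 4)*(z^2 + 6*z + 8) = (z - 5)*(z - 4)*(z + 2)*(z + 4)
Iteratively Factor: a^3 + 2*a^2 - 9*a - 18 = (a + 3)*(a^2 - a - 6) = (a - 3)*(a + 3)*(a + 2)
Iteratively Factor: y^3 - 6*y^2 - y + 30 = (y + 2)*(y^2 - 8*y + 15) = (y - 5)*(y + 2)*(y - 3)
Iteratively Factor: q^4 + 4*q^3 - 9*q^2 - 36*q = (q - 3)*(q^3 + 7*q^2 + 12*q) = (q - 3)*(q + 4)*(q^2 + 3*q) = (q - 3)*(q + 3)*(q + 4)*(q)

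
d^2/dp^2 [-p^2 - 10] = -2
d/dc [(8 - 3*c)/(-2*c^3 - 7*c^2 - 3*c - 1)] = (-12*c^3 + 27*c^2 + 112*c + 27)/(4*c^6 + 28*c^5 + 61*c^4 + 46*c^3 + 23*c^2 + 6*c + 1)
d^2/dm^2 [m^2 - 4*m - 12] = 2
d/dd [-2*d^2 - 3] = -4*d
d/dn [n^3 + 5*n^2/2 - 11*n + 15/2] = 3*n^2 + 5*n - 11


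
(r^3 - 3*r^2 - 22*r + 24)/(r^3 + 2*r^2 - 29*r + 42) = (r^3 - 3*r^2 - 22*r + 24)/(r^3 + 2*r^2 - 29*r + 42)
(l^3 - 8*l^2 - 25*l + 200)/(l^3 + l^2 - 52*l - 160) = (l - 5)/(l + 4)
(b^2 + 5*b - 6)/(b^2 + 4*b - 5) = (b + 6)/(b + 5)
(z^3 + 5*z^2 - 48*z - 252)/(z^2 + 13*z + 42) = (z^2 - z - 42)/(z + 7)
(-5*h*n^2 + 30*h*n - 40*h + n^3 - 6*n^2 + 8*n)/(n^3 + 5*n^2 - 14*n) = (-5*h*n + 20*h + n^2 - 4*n)/(n*(n + 7))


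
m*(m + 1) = m^2 + m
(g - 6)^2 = g^2 - 12*g + 36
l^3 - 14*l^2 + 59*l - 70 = (l - 7)*(l - 5)*(l - 2)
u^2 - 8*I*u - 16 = (u - 4*I)^2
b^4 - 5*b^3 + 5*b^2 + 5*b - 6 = (b - 3)*(b - 2)*(b - 1)*(b + 1)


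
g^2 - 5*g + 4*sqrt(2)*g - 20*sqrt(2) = (g - 5)*(g + 4*sqrt(2))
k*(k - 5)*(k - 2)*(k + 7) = k^4 - 39*k^2 + 70*k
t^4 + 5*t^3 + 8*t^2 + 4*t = t*(t + 1)*(t + 2)^2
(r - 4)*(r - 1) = r^2 - 5*r + 4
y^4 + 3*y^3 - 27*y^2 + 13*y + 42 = (y - 3)*(y - 2)*(y + 1)*(y + 7)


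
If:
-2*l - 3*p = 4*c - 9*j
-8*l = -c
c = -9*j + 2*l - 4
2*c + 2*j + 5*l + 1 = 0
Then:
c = -8/177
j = -26/59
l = -1/177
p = -668/531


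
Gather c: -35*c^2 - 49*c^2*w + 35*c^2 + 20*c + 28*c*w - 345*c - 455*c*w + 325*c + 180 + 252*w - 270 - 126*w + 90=-49*c^2*w - 427*c*w + 126*w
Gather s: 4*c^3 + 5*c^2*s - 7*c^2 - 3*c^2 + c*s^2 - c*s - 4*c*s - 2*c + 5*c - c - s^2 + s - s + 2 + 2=4*c^3 - 10*c^2 + 2*c + s^2*(c - 1) + s*(5*c^2 - 5*c) + 4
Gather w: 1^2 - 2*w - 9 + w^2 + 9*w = w^2 + 7*w - 8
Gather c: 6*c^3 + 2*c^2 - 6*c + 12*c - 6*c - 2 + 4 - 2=6*c^3 + 2*c^2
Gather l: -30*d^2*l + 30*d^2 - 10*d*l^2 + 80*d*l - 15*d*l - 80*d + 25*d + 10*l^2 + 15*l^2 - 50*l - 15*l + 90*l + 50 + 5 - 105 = 30*d^2 - 55*d + l^2*(25 - 10*d) + l*(-30*d^2 + 65*d + 25) - 50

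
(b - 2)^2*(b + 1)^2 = b^4 - 2*b^3 - 3*b^2 + 4*b + 4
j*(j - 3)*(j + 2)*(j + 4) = j^4 + 3*j^3 - 10*j^2 - 24*j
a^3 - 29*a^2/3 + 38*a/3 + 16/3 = (a - 8)*(a - 2)*(a + 1/3)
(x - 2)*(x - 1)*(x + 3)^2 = x^4 + 3*x^3 - 7*x^2 - 15*x + 18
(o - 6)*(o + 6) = o^2 - 36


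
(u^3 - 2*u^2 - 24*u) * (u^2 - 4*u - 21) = u^5 - 6*u^4 - 37*u^3 + 138*u^2 + 504*u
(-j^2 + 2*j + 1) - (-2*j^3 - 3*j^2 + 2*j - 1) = 2*j^3 + 2*j^2 + 2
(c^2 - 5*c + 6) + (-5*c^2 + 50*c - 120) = -4*c^2 + 45*c - 114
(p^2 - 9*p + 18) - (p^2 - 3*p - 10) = 28 - 6*p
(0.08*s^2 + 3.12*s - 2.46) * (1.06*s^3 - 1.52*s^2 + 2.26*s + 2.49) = 0.0848*s^5 + 3.1856*s^4 - 7.1692*s^3 + 10.9896*s^2 + 2.2092*s - 6.1254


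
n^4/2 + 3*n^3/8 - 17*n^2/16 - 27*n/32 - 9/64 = (n/2 + 1/4)*(n - 3/2)*(n + 1/4)*(n + 3/2)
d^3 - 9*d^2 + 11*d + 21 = (d - 7)*(d - 3)*(d + 1)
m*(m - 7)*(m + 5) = m^3 - 2*m^2 - 35*m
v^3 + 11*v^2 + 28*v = v*(v + 4)*(v + 7)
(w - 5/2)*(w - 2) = w^2 - 9*w/2 + 5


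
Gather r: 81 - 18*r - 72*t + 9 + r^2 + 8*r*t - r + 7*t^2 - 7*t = r^2 + r*(8*t - 19) + 7*t^2 - 79*t + 90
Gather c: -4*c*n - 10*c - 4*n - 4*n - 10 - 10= c*(-4*n - 10) - 8*n - 20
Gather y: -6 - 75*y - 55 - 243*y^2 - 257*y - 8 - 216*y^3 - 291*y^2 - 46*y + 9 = -216*y^3 - 534*y^2 - 378*y - 60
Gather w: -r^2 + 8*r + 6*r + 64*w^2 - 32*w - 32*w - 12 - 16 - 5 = -r^2 + 14*r + 64*w^2 - 64*w - 33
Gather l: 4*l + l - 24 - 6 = 5*l - 30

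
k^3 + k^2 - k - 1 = (k - 1)*(k + 1)^2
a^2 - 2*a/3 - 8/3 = (a - 2)*(a + 4/3)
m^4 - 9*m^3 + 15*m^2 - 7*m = m*(m - 7)*(m - 1)^2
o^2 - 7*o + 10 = (o - 5)*(o - 2)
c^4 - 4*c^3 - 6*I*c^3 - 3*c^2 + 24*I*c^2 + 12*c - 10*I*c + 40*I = (c - 4)*(c - 5*I)*(c - 2*I)*(c + I)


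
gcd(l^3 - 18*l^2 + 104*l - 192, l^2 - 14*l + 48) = l^2 - 14*l + 48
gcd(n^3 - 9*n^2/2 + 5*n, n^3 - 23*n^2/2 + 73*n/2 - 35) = n^2 - 9*n/2 + 5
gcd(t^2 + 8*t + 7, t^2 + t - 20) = 1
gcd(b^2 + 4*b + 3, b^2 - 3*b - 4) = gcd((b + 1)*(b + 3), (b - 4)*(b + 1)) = b + 1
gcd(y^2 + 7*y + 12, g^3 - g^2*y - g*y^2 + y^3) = 1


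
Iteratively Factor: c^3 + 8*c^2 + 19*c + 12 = (c + 3)*(c^2 + 5*c + 4) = (c + 3)*(c + 4)*(c + 1)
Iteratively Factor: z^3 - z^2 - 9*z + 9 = (z - 1)*(z^2 - 9) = (z - 1)*(z + 3)*(z - 3)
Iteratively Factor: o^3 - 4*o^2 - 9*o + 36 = (o + 3)*(o^2 - 7*o + 12) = (o - 3)*(o + 3)*(o - 4)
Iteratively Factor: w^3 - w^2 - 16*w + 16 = (w + 4)*(w^2 - 5*w + 4) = (w - 1)*(w + 4)*(w - 4)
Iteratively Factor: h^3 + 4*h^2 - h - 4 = (h + 1)*(h^2 + 3*h - 4) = (h - 1)*(h + 1)*(h + 4)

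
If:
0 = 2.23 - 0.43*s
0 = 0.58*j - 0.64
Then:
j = 1.10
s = 5.19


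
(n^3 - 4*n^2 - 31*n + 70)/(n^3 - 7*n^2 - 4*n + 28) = (n + 5)/(n + 2)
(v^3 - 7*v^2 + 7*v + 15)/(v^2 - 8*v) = (v^3 - 7*v^2 + 7*v + 15)/(v*(v - 8))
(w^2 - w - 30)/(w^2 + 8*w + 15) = (w - 6)/(w + 3)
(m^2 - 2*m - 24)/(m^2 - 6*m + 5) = (m^2 - 2*m - 24)/(m^2 - 6*m + 5)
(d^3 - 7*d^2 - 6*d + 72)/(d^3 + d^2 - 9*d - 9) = (d^2 - 10*d + 24)/(d^2 - 2*d - 3)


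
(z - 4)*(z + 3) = z^2 - z - 12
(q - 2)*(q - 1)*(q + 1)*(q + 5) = q^4 + 3*q^3 - 11*q^2 - 3*q + 10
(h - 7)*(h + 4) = h^2 - 3*h - 28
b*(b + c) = b^2 + b*c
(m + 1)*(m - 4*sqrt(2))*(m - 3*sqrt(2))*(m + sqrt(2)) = m^4 - 6*sqrt(2)*m^3 + m^3 - 6*sqrt(2)*m^2 + 10*m^2 + 10*m + 24*sqrt(2)*m + 24*sqrt(2)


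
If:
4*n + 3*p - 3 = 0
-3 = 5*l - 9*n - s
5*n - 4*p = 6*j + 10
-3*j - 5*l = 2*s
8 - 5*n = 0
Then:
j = 19/45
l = 323/225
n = 8/5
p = -17/15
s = -38/9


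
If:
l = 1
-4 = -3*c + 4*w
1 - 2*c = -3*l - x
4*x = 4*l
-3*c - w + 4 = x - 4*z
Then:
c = 5/2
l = 1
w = 7/8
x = 1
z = 43/32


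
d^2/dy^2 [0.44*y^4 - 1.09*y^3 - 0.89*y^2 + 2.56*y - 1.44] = 5.28*y^2 - 6.54*y - 1.78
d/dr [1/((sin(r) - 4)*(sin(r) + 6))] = -2*(sin(r) + 1)*cos(r)/((sin(r) - 4)^2*(sin(r) + 6)^2)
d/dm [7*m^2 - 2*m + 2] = 14*m - 2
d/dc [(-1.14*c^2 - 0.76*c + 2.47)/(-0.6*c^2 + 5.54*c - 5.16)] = (-6.7716*c^2 + 14.7288*c - 9.7622)/(0.36*c^4 - 6.648*c^3 + 36.8836*c^2 - 57.1728*c + 26.6256)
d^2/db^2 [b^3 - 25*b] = 6*b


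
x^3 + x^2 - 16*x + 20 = (x - 2)^2*(x + 5)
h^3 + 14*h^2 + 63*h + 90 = (h + 3)*(h + 5)*(h + 6)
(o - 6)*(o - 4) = o^2 - 10*o + 24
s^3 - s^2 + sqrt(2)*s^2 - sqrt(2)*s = s*(s - 1)*(s + sqrt(2))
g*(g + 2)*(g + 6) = g^3 + 8*g^2 + 12*g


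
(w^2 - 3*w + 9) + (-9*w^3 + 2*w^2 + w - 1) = -9*w^3 + 3*w^2 - 2*w + 8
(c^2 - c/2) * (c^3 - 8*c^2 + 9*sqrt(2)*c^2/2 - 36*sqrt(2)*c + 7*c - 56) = c^5 - 17*c^4/2 + 9*sqrt(2)*c^4/2 - 153*sqrt(2)*c^3/4 + 11*c^3 - 119*c^2/2 + 18*sqrt(2)*c^2 + 28*c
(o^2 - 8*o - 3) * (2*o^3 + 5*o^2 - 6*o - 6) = 2*o^5 - 11*o^4 - 52*o^3 + 27*o^2 + 66*o + 18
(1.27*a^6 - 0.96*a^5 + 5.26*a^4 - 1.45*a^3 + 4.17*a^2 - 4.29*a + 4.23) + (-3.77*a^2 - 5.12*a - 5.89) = 1.27*a^6 - 0.96*a^5 + 5.26*a^4 - 1.45*a^3 + 0.4*a^2 - 9.41*a - 1.66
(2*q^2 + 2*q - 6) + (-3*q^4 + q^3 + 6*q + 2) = -3*q^4 + q^3 + 2*q^2 + 8*q - 4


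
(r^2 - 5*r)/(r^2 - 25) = r/(r + 5)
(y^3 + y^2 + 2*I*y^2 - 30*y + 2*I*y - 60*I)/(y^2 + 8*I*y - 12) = (y^2 + y - 30)/(y + 6*I)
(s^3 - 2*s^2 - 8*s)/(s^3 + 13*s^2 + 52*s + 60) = s*(s - 4)/(s^2 + 11*s + 30)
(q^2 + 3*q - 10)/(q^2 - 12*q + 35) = (q^2 + 3*q - 10)/(q^2 - 12*q + 35)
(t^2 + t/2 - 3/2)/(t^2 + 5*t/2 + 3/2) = (t - 1)/(t + 1)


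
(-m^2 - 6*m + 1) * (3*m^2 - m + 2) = -3*m^4 - 17*m^3 + 7*m^2 - 13*m + 2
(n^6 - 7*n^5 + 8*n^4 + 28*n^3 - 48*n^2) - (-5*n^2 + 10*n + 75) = n^6 - 7*n^5 + 8*n^4 + 28*n^3 - 43*n^2 - 10*n - 75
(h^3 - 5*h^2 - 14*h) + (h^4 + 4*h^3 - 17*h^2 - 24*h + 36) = h^4 + 5*h^3 - 22*h^2 - 38*h + 36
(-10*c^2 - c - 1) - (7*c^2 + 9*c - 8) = -17*c^2 - 10*c + 7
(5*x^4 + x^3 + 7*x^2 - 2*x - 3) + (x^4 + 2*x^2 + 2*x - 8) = 6*x^4 + x^3 + 9*x^2 - 11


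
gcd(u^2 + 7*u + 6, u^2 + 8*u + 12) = u + 6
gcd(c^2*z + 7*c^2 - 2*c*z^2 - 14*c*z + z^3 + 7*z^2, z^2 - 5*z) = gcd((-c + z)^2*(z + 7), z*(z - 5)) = 1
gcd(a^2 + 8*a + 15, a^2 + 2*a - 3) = a + 3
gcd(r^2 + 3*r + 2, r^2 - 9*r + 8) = 1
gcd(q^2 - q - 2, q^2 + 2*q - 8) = q - 2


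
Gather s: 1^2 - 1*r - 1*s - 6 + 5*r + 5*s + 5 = 4*r + 4*s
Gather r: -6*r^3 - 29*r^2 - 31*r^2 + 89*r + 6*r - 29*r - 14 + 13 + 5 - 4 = -6*r^3 - 60*r^2 + 66*r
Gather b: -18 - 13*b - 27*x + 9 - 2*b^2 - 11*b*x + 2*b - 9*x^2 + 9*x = -2*b^2 + b*(-11*x - 11) - 9*x^2 - 18*x - 9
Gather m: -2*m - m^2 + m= -m^2 - m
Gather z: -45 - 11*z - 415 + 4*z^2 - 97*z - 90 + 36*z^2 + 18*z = 40*z^2 - 90*z - 550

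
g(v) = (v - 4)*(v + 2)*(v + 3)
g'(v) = (v - 4)*(v + 2) + (v - 4)*(v + 3) + (v + 2)*(v + 3) = 3*v^2 + 2*v - 14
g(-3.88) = -13.04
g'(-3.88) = 23.40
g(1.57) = -39.65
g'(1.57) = -3.47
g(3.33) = -22.61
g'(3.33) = 25.93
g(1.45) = -39.15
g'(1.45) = -4.79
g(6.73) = 231.89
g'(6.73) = 135.34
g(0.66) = -32.52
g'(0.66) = -11.37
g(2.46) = -37.50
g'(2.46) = 9.07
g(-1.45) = -4.65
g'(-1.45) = -10.59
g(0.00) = -24.00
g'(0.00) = -14.00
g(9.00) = 660.00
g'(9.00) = 247.00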